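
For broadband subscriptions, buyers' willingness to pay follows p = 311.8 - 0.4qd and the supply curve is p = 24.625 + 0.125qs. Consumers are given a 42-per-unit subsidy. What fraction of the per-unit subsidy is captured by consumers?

Pre-subsidy: 311.8 - 0.4q = 24.625 + 0.125q gives q* = 547 and p* = 93.
With the rebate, buyers effectively pay pb = ps − 42, where ps is the price sellers receive.
On the curves, pb = 311.8 - 0.4q and ps = 24.625 + 0.125q; the wedge ps − pb = 42 gives 24.625 + 0.125q − (311.8 - 0.4q) = 42, so q' = 627.
Then pb = 311.8 − 0.4·627 = 61 and ps = 24.625 + 0.125·627 = 103.
Buyers' price falls by p* − pb = 93 − 61 = 32; sellers' price rises by ps − p* = 103 − 93 = 10.
So consumers capture 32/42 = 16/21 of each unit of subsidy.

Consumer share = 16/21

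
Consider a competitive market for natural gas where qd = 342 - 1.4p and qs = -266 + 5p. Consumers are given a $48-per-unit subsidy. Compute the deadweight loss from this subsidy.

Deadweight loss = $1260

Pre-subsidy: 342 - 1.4p = -266 + 5p gives p* = 95, q* = 209.
With the rebate, buyers effectively pay pb = ps − 48, where ps is the price sellers receive.
Demand in terms of ps becomes qd = 342 − 1.4(ps − 48) = 409.2 - 1.4ps. Setting this equal to supply: 409.2 - 1.4ps = -266 + 5ps, so ps = 105.5.
Buyers pay pb = 105.5 − 48 = 57.5; q' = -266 + 5·105.5 = 261.5.
The subsidy expands output by 261.5 − 209 = 52.5 past the efficient level; on those units the gap between marginal cost and willingness to pay runs from 0 up to 48.
DWL = ½ × 48 × 52.5 = 1260.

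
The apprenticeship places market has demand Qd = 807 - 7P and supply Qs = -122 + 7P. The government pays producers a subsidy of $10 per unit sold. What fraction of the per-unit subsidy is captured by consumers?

Pre-subsidy: 807 - 7P = -122 + 7P gives P* = 929/14, Q* = 342.5.
With the subsidy, sellers receive Ps = Pb + 10 for each unit, where Pb is the price buyers pay.
Supply in terms of Pb becomes Qs = -122 + 7(Pb + 10) = -52 + 7Pb. Setting this equal to demand: 807 - 7Pb = -52 + 7Pb, so Pb = 859/14.
Sellers receive Ps = 859/14 + 10 = 999/14; Q' = 807 − 7·(859/14) = 377.5.
Buyers' price falls by P* − Pb = 929/14 − 859/14 = 5; sellers' price rises by Ps − P* = 999/14 − 929/14 = 5.
So consumers capture 5/10 = 0.5 of each unit of subsidy.

Consumer share = 0.5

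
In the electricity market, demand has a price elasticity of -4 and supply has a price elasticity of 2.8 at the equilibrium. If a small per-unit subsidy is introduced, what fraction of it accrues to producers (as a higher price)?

Producer share = 10/17

For a small subsidy around the equilibrium, the benefit split depends on the relative slopes, which at a point are proportional to the elasticities.
Buyer share = εs/(εs + |εd|) = 2.8/(2.8 + 4) = 7/17; seller share = |εd|/(εs + |εd|) = 10/17.
So producers capture 10/17 of the subsidy.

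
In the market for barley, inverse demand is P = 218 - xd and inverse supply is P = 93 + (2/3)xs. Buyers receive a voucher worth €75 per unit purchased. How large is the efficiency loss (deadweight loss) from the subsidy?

Deadweight loss = €1687.5

Pre-subsidy: 218 - x = 93 + (2/3)x gives x* = 75 and P* = 143.
With the rebate, buyers effectively pay Pb = Ps − 75, where Ps is the price sellers receive.
On the curves, Pb = 218 - x and Ps = 93 + (2/3)x; the wedge Ps − Pb = 75 gives 93 + (2/3)x − (218 - x) = 75, so x' = 120.
Then Pb = 218 − 1·120 = 98 and Ps = 93 + (2/3)·120 = 173.
The subsidy expands output by 120 − 75 = 45 past the efficient level; on those units the gap between marginal cost and willingness to pay runs from 0 up to 75.
DWL = ½ × 75 × 45 = 1687.5.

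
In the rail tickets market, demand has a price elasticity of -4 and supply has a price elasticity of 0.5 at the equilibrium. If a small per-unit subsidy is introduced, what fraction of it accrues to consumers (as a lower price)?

For a small subsidy around the equilibrium, the benefit split depends on the relative slopes, which at a point are proportional to the elasticities.
Buyer share = εs/(εs + |εd|) = 0.5/(0.5 + 4) = 1/9; seller share = |εd|/(εs + |εd|) = 8/9.

Consumer share = 1/9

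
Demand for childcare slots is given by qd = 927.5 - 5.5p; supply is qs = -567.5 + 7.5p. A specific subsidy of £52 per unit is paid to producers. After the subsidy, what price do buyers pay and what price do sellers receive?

Buyers pay £85; sellers receive £137

Pre-subsidy: 927.5 - 5.5p = -567.5 + 7.5p gives p* = 115, q* = 295.
With the subsidy, sellers receive ps = pb + 52 for each unit, where pb is the price buyers pay.
Supply in terms of pb becomes qs = -567.5 + 7.5(pb + 52) = -177.5 + 7.5pb. Setting this equal to demand: 927.5 - 5.5pb = -177.5 + 7.5pb, so pb = 85.
Sellers receive ps = 85 + 52 = 137; q' = 927.5 − 5.5·85 = 460.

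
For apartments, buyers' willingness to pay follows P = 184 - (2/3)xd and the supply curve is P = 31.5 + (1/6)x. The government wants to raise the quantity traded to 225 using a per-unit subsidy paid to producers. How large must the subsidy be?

Required subsidy s = 35 per unit

At x = 225, from the demand curve buyers pay Pb = 184 − (2/3)·225 = 34; from the supply curve sellers need Ps = 31.5 + (1/6)·225 = 69.
The subsidy must fill the gap: s = Ps − Pb = 69 − 34 = 35.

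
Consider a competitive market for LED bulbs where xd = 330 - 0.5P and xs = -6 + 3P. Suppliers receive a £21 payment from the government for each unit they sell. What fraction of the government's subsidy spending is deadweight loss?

DWL / government spending = 3/194

Pre-subsidy: 330 - 0.5P = -6 + 3P gives P* = 96, x* = 282.
With the subsidy, sellers receive Ps = Pb + 21 for each unit, where Pb is the price buyers pay.
Supply in terms of Pb becomes xs = -6 + 3(Pb + 21) = 57 + 3Pb. Setting this equal to demand: 330 - 0.5Pb = 57 + 3Pb, so Pb = 78.
Sellers receive Ps = 78 + 21 = 99; x' = 330 − 0.5·78 = 291.
ΔCS = ½(282 + 291)(96 − 78) = 5157; ΔPS = ½(282 + 291)(99 − 96) = 859.5.
Government spending = 21 × 291 = 6111.
DWL = ½ × 21 × (291 − 282) = 94.5; fraction = 94.5 / 6111 = 3/194.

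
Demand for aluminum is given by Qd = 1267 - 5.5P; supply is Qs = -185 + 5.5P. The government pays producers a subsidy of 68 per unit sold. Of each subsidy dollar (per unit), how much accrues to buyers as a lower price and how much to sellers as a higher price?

Buyers gain 34 per unit; sellers gain 34 per unit

Pre-subsidy: 1267 - 5.5P = -185 + 5.5P gives P* = 132, Q* = 541.
With the subsidy, sellers receive Ps = Pb + 68 for each unit, where Pb is the price buyers pay.
Supply in terms of Pb becomes Qs = -185 + 5.5(Pb + 68) = 189 + 5.5Pb. Setting this equal to demand: 1267 - 5.5Pb = 189 + 5.5Pb, so Pb = 98.
Sellers receive Ps = 98 + 68 = 166; Q' = 1267 − 5.5·98 = 728.
Buyers' price falls by P* − Pb = 132 − 98 = 34; sellers' price rises by Ps − P* = 166 − 132 = 34.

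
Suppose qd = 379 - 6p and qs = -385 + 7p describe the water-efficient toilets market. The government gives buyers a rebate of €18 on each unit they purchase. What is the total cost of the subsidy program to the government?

Pre-subsidy: 379 - 6p = -385 + 7p gives p* = 764/13, q* = 343/13.
With the rebate, buyers effectively pay pb = ps − 18, where ps is the price sellers receive.
Demand in terms of ps becomes qd = 379 − 6(ps − 18) = 487 - 6ps. Setting this equal to supply: 487 - 6ps = -385 + 7ps, so ps = 872/13.
Buyers pay pb = 872/13 − 18 = 638/13; q' = -385 + 7·(872/13) = 1099/13.
Government outlay = subsidy × quantity = 18 × 1099/13 = 19782/13.

Government cost = 19782/13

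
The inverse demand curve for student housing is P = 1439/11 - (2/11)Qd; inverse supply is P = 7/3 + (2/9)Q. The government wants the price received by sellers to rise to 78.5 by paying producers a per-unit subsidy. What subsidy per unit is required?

Required subsidy s = 10 per unit

At a seller price of 78.5, quantity supplied is -10.5 + 4.5·78.5 = 342.75.
Buyers absorb 342.75 only when they pay Pb = 1439/11 − (2/11)·342.75 = 68.5.
s = Ps − Pb = 78.5 − 68.5 = 10.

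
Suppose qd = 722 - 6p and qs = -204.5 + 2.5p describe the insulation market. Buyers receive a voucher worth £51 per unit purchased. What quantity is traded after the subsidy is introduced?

q' = 158

Pre-subsidy: 722 - 6p = -204.5 + 2.5p gives p* = 109, q* = 68.
With the rebate, buyers effectively pay pb = ps − 51, where ps is the price sellers receive.
Demand in terms of ps becomes qd = 722 − 6(ps − 51) = 1028 - 6ps. Setting this equal to supply: 1028 - 6ps = -204.5 + 2.5ps, so ps = 145.
Buyers pay pb = 145 − 51 = 94; q' = -204.5 + 2.5·145 = 158.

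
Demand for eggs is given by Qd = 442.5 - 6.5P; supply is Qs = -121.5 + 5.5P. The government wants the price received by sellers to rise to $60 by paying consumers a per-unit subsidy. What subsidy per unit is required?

Required subsidy s = $24 per unit

At a seller price of 60, quantity supplied is -121.5 + 5.5·60 = 208.5.
Buyers absorb 208.5 only when they pay Pb with 442.5 − 6.5·Pb = 208.5, i.e. Pb = 36.
s = Ps − Pb = 60 − 36 = 24.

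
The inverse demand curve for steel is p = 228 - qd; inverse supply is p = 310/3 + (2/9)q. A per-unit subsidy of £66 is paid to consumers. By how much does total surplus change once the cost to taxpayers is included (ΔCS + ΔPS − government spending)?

Net change in total surplus = -£1782

Pre-subsidy: 228 - q = 310/3 + (2/9)q gives q* = 102 and p* = 126.
With the rebate, buyers effectively pay pb = ps − 66, where ps is the price sellers receive.
On the curves, pb = 228 - q and ps = 310/3 + (2/9)q; the wedge ps − pb = 66 gives 310/3 + (2/9)q − (228 - q) = 66, so q' = 156.
Then pb = 228 − 1·156 = 72 and ps = 310/3 + (2/9)·156 = 138.
ΔCS = ½(102 + 156)(126 − 72) = 6966; ΔPS = ½(102 + 156)(138 − 126) = 1548.
Government spending = 66 × 156 = 10296.
Net change = 6966 + 1548 − 10296 = -1782. The loss equals the DWL triangle ½·66·54.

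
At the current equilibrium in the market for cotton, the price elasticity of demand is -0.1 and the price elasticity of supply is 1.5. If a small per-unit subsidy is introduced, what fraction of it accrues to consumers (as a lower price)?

For a small subsidy around the equilibrium, the benefit split depends on the relative slopes, which at a point are proportional to the elasticities.
Buyer share = εs/(εs + |εd|) = 1.5/(1.5 + 0.1) = 0.9375; seller share = |εd|/(εs + |εd|) = 0.0625.

Consumer share = 0.9375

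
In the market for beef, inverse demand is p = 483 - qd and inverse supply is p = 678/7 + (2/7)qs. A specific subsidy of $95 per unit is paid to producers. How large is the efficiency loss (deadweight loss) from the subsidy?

Pre-subsidy: 483 - q = 678/7 + (2/7)q gives q* = 901/3 and p* = 548/3.
With the subsidy, sellers receive ps = pb + 95 for each unit, where pb is the price buyers pay.
On the curves, pb = 483 - q and ps = 678/7 + (2/7)q; the wedge ps − pb = 95 gives 678/7 + (2/7)q − (483 - q) = 95, so q' = 3368/9.
Then pb = 483 − 1·(3368/9) = 979/9 and ps = 678/7 + (2/7)·(3368/9) = 1834/9.
The subsidy expands output by 3368/9 − 901/3 = 665/9 past the efficient level; on those units the gap between marginal cost and willingness to pay runs from 0 up to 95.
DWL = ½ × 95 × 665/9 = 63175/18.

Deadweight loss = 63175/18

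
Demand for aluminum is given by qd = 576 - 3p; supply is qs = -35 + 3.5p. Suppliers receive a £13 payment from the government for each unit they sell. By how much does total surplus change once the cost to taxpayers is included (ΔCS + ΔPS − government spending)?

Pre-subsidy: 576 - 3p = -35 + 3.5p gives p* = 94, q* = 294.
With the subsidy, sellers receive ps = pb + 13 for each unit, where pb is the price buyers pay.
Supply in terms of pb becomes qs = -35 + 3.5(pb + 13) = 10.5 + 3.5pb. Setting this equal to demand: 576 - 3pb = 10.5 + 3.5pb, so pb = 87.
Sellers receive ps = 87 + 13 = 100; q' = 576 − 3·87 = 315.
ΔCS = ½(294 + 315)(94 − 87) = 2131.5; ΔPS = ½(294 + 315)(100 − 94) = 1827.
Government spending = 13 × 315 = 4095.
Net change = 2131.5 + 1827 − 4095 = -136.5. The loss equals the DWL triangle ½·13·21.

Net change in total surplus = -£136.5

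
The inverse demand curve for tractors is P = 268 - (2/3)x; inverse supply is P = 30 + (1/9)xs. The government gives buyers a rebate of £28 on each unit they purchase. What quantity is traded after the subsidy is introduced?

Pre-subsidy: 268 - (2/3)x = 30 + (1/9)x gives x* = 306 and P* = 64.
With the rebate, buyers effectively pay Pb = Ps − 28, where Ps is the price sellers receive.
On the curves, Pb = 268 - (2/3)x and Ps = 30 + (1/9)x; the wedge Ps − Pb = 28 gives 30 + (1/9)x − (268 - (2/3)x) = 28, so x' = 342.
Then Pb = 268 − (2/3)·342 = 40 and Ps = 30 + (1/9)·342 = 68.

x' = 342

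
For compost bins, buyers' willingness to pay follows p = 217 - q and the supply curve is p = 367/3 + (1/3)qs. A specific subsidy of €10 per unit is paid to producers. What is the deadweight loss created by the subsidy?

Pre-subsidy: 217 - q = 367/3 + (1/3)q gives q* = 71 and p* = 146.
With the subsidy, sellers receive ps = pb + 10 for each unit, where pb is the price buyers pay.
On the curves, pb = 217 - q and ps = 367/3 + (1/3)q; the wedge ps − pb = 10 gives 367/3 + (1/3)q − (217 - q) = 10, so q' = 78.5.
Then pb = 217 − 1·78.5 = 138.5 and ps = 367/3 + (1/3)·78.5 = 148.5.
The subsidy expands output by 78.5 − 71 = 7.5 past the efficient level; on those units the gap between marginal cost and willingness to pay runs from 0 up to 10.
DWL = ½ × 10 × 7.5 = 37.5.

Deadweight loss = €37.5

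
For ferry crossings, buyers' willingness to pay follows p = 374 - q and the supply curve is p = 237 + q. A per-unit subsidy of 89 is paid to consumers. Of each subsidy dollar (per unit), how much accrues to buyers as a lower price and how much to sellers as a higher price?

Buyers gain 44.5 per unit; sellers gain 44.5 per unit

Pre-subsidy: 374 - q = 237 + q gives q* = 68.5 and p* = 305.5.
With the rebate, buyers effectively pay pb = ps − 89, where ps is the price sellers receive.
On the curves, pb = 374 - q and ps = 237 + q; the wedge ps − pb = 89 gives 237 + q − (374 - q) = 89, so q' = 113.
Then pb = 374 − 1·113 = 261 and ps = 237 + 1·113 = 350.
Buyers' price falls by p* − pb = 305.5 − 261 = 44.5; sellers' price rises by ps − p* = 350 − 305.5 = 44.5.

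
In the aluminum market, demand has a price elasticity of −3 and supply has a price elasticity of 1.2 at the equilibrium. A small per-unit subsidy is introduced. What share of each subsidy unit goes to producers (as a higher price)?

Producer share = 5/7

For a small subsidy around the equilibrium, the benefit split depends on the relative slopes, which at a point are proportional to the elasticities.
Buyer share = εs/(εs + |εd|) = 1.2/(1.2 + 3) = 2/7; seller share = |εd|/(εs + |εd|) = 5/7.
So producers capture 5/7 of the subsidy.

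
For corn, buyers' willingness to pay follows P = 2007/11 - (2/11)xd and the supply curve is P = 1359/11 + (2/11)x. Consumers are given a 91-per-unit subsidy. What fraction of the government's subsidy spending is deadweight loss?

Pre-subsidy: 2007/11 - (2/11)x = 1359/11 + (2/11)x gives x* = 162 and P* = 153.
With the rebate, buyers effectively pay Pb = Ps − 91, where Ps is the price sellers receive.
On the curves, Pb = 2007/11 - (2/11)x and Ps = 1359/11 + (2/11)x; the wedge Ps − Pb = 91 gives 1359/11 + (2/11)x − (2007/11 - (2/11)x) = 91, so x' = 412.25.
Then Pb = 2007/11 − (2/11)·412.25 = 107.5 and Ps = 1359/11 + (2/11)·412.25 = 198.5.
ΔCS = ½(162 + 412.25)(153 − 107.5) = 13064.1875; ΔPS = ½(162 + 412.25)(198.5 − 153) = 13064.1875.
Government spending = 91 × 412.25 = 37514.75.
DWL = ½ × 91 × (412.25 − 162) = 11386.375; fraction = 11386.375 / 37514.75 = 1001/3298.

DWL / government spending = 1001/3298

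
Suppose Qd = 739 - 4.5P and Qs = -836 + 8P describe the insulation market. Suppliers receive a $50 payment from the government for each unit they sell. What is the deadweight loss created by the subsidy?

Deadweight loss = $3600

Pre-subsidy: 739 - 4.5P = -836 + 8P gives P* = 126, Q* = 172.
With the subsidy, sellers receive Ps = Pb + 50 for each unit, where Pb is the price buyers pay.
Supply in terms of Pb becomes Qs = -836 + 8(Pb + 50) = -436 + 8Pb. Setting this equal to demand: 739 - 4.5Pb = -436 + 8Pb, so Pb = 94.
Sellers receive Ps = 94 + 50 = 144; Q' = 739 − 4.5·94 = 316.
The subsidy expands output by 316 − 172 = 144 past the efficient level; on those units the gap between marginal cost and willingness to pay runs from 0 up to 50.
DWL = ½ × 50 × 144 = 3600.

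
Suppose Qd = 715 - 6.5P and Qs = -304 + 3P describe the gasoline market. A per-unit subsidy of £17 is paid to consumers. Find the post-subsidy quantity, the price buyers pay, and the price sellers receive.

Pre-subsidy: 715 - 6.5P = -304 + 3P gives P* = 2038/19, Q* = 338/19.
With the rebate, buyers effectively pay Pb = Ps − 17, where Ps is the price sellers receive.
Demand in terms of Ps becomes Qd = 715 − 6.5(Ps − 17) = 825.5 - 6.5Ps. Setting this equal to supply: 825.5 - 6.5Ps = -304 + 3Ps, so Ps = 2259/19.
Buyers pay Pb = 2259/19 − 17 = 1936/19; Q' = -304 + 3·(2259/19) = 1001/19.

Q' = 1001/19; buyers pay 1936/19; sellers receive 2259/19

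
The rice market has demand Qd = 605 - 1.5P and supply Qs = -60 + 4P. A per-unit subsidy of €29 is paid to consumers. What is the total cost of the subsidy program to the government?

Pre-subsidy: 605 - 1.5P = -60 + 4P gives P* = 1330/11, Q* = 4660/11.
With the rebate, buyers effectively pay Pb = Ps − 29, where Ps is the price sellers receive.
Demand in terms of Ps becomes Qd = 605 − 1.5(Ps − 29) = 648.5 - 1.5Ps. Setting this equal to supply: 648.5 - 1.5Ps = -60 + 4Ps, so Ps = 1417/11.
Buyers pay Pb = 1417/11 − 29 = 1098/11; Q' = -60 + 4·(1417/11) = 5008/11.
Government outlay = subsidy × quantity = 29 × 5008/11 = 145232/11.

Government cost = 145232/11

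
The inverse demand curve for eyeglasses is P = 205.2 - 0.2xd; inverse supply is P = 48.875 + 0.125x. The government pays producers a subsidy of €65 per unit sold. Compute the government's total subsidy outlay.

Pre-subsidy: 205.2 - 0.2x = 48.875 + 0.125x gives x* = 481 and P* = 109.
With the subsidy, sellers receive Ps = Pb + 65 for each unit, where Pb is the price buyers pay.
On the curves, Pb = 205.2 - 0.2x and Ps = 48.875 + 0.125x; the wedge Ps − Pb = 65 gives 48.875 + 0.125x − (205.2 - 0.2x) = 65, so x' = 681.
Then Pb = 205.2 − 0.2·681 = 69 and Ps = 48.875 + 0.125·681 = 134.
Government outlay = subsidy × quantity = 65 × 681 = 44265.

Government cost = €44265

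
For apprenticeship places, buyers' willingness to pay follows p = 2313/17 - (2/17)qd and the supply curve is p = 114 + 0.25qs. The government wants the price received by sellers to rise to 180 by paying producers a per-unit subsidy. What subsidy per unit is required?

At a seller price of 180, quantity supplied is -456 + 4·180 = 264.
Buyers absorb 264 only when they pay pb = 2313/17 − (2/17)·264 = 105.
s = ps − pb = 180 − 105 = 75.

Required subsidy s = 75 per unit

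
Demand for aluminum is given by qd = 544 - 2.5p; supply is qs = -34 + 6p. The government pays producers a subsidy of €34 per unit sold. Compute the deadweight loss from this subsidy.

Deadweight loss = €1020

Pre-subsidy: 544 - 2.5p = -34 + 6p gives p* = 68, q* = 374.
With the subsidy, sellers receive ps = pb + 34 for each unit, where pb is the price buyers pay.
Supply in terms of pb becomes qs = -34 + 6(pb + 34) = 170 + 6pb. Setting this equal to demand: 544 - 2.5pb = 170 + 6pb, so pb = 44.
Sellers receive ps = 44 + 34 = 78; q' = 544 − 2.5·44 = 434.
The subsidy expands output by 434 − 374 = 60 past the efficient level; on those units the gap between marginal cost and willingness to pay runs from 0 up to 34.
DWL = ½ × 34 × 60 = 1020.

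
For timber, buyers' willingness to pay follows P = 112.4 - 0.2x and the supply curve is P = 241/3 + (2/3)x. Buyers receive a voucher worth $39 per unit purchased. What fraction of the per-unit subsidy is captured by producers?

Pre-subsidy: 112.4 - 0.2x = 241/3 + (2/3)x gives x* = 37 and P* = 105.
With the rebate, buyers effectively pay Pb = Ps − 39, where Ps is the price sellers receive.
On the curves, Pb = 112.4 - 0.2x and Ps = 241/3 + (2/3)x; the wedge Ps − Pb = 39 gives 241/3 + (2/3)x − (112.4 - 0.2x) = 39, so x' = 82.
Then Pb = 112.4 − 0.2·82 = 96 and Ps = 241/3 + (2/3)·82 = 135.
Buyers' price falls by P* − Pb = 105 − 96 = 9; sellers' price rises by Ps − P* = 135 − 105 = 30.
So producers capture 30/39 = 10/13 of each unit of subsidy.

Producer share = 10/13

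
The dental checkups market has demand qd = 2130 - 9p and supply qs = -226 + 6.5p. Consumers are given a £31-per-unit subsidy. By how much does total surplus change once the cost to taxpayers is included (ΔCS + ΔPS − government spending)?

Net change in total surplus = -£1813.5

Pre-subsidy: 2130 - 9p = -226 + 6.5p gives p* = 152, q* = 762.
With the rebate, buyers effectively pay pb = ps − 31, where ps is the price sellers receive.
Demand in terms of ps becomes qd = 2130 − 9(ps − 31) = 2409 - 9ps. Setting this equal to supply: 2409 - 9ps = -226 + 6.5ps, so ps = 170.
Buyers pay pb = 170 − 31 = 139; q' = -226 + 6.5·170 = 879.
ΔCS = ½(762 + 879)(152 − 139) = 10666.5; ΔPS = ½(762 + 879)(170 − 152) = 14769.
Government spending = 31 × 879 = 27249.
Net change = 10666.5 + 14769 − 27249 = -1813.5. The loss equals the DWL triangle ½·31·117.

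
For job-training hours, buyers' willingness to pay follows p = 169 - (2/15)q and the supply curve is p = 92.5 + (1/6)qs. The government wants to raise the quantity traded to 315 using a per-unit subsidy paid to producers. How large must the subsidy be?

Required subsidy s = 18 per unit

At q = 315, from the demand curve buyers pay pb = 169 − (2/15)·315 = 127; from the supply curve sellers need ps = 92.5 + (1/6)·315 = 145.
The subsidy must fill the gap: s = ps − pb = 145 − 127 = 18.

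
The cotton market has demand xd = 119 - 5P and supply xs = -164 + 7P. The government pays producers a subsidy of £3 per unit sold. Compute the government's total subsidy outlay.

Pre-subsidy: 119 - 5P = -164 + 7P gives P* = 283/12, x* = 13/12.
With the subsidy, sellers receive Ps = Pb + 3 for each unit, where Pb is the price buyers pay.
Supply in terms of Pb becomes xs = -164 + 7(Pb + 3) = -143 + 7Pb. Setting this equal to demand: 119 - 5Pb = -143 + 7Pb, so Pb = 131/6.
Sellers receive Ps = 131/6 + 3 = 149/6; x' = 119 − 5·(131/6) = 59/6.
Government outlay = subsidy × quantity = 3 × 59/6 = 29.5.

Government cost = £29.5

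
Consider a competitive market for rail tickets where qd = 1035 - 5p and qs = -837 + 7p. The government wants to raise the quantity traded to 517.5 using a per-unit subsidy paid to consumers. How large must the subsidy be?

Required subsidy s = 90 per unit

At q = 517.5, invert demand for the buyer price: pb = (1035 − 517.5)/5 = 103.5; invert supply for the seller price: ps = (517.5 − (-837))/7 = 193.5.
The subsidy must fill the gap: s = ps − pb = 193.5 − 103.5 = 90.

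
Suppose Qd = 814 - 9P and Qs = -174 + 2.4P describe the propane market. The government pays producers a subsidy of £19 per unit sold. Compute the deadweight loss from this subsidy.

Deadweight loss = £342

Pre-subsidy: 814 - 9P = -174 + 2.4P gives P* = 260/3, Q* = 34.
With the subsidy, sellers receive Ps = Pb + 19 for each unit, where Pb is the price buyers pay.
Supply in terms of Pb becomes Qs = -174 + 2.4(Pb + 19) = -128.4 + 2.4Pb. Setting this equal to demand: 814 - 9Pb = -128.4 + 2.4Pb, so Pb = 248/3.
Sellers receive Ps = 248/3 + 19 = 305/3; Q' = 814 − 9·(248/3) = 70.
The subsidy expands output by 70 − 34 = 36 past the efficient level; on those units the gap between marginal cost and willingness to pay runs from 0 up to 19.
DWL = ½ × 19 × 36 = 342.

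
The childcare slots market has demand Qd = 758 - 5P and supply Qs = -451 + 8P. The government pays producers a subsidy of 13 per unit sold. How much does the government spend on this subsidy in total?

Government cost = 4329

Pre-subsidy: 758 - 5P = -451 + 8P gives P* = 93, Q* = 293.
With the subsidy, sellers receive Ps = Pb + 13 for each unit, where Pb is the price buyers pay.
Supply in terms of Pb becomes Qs = -451 + 8(Pb + 13) = -347 + 8Pb. Setting this equal to demand: 758 - 5Pb = -347 + 8Pb, so Pb = 85.
Sellers receive Ps = 85 + 13 = 98; Q' = 758 − 5·85 = 333.
Government outlay = subsidy × quantity = 13 × 333 = 4329.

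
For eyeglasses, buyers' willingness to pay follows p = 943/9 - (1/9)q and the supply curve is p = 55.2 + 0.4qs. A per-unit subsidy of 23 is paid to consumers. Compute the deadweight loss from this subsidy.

Pre-subsidy: 943/9 - (1/9)q = 55.2 + 0.4q gives q* = 97 and p* = 94.
With the rebate, buyers effectively pay pb = ps − 23, where ps is the price sellers receive.
On the curves, pb = 943/9 - (1/9)q and ps = 55.2 + 0.4q; the wedge ps − pb = 23 gives 55.2 + 0.4q − (943/9 - (1/9)q) = 23, so q' = 142.
Then pb = 943/9 − (1/9)·142 = 89 and ps = 55.2 + 0.4·142 = 112.
The subsidy expands output by 142 − 97 = 45 past the efficient level; on those units the gap between marginal cost and willingness to pay runs from 0 up to 23.
DWL = ½ × 23 × 45 = 517.5.

Deadweight loss = 517.5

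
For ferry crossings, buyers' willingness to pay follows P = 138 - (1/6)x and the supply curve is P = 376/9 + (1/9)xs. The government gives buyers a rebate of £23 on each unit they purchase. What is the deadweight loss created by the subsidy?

Deadweight loss = £952.2

Pre-subsidy: 138 - (1/6)x = 376/9 + (1/9)x gives x* = 346.4 and P* = 1204/15.
With the rebate, buyers effectively pay Pb = Ps − 23, where Ps is the price sellers receive.
On the curves, Pb = 138 - (1/6)x and Ps = 376/9 + (1/9)x; the wedge Ps − Pb = 23 gives 376/9 + (1/9)x − (138 - (1/6)x) = 23, so x' = 429.2.
Then Pb = 138 − (1/6)·429.2 = 997/15 and Ps = 376/9 + (1/9)·429.2 = 1342/15.
The subsidy expands output by 429.2 − 346.4 = 82.8 past the efficient level; on those units the gap between marginal cost and willingness to pay runs from 0 up to 23.
DWL = ½ × 23 × 82.8 = 952.2.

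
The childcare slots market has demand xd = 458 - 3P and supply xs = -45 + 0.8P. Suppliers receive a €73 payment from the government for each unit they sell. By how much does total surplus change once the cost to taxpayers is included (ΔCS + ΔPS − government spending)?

Net change in total surplus = -31974/19

Pre-subsidy: 458 - 3P = -45 + 0.8P gives P* = 2515/19, x* = 1157/19.
With the subsidy, sellers receive Ps = Pb + 73 for each unit, where Pb is the price buyers pay.
Supply in terms of Pb becomes xs = -45 + 0.8(Pb + 73) = 13.4 + 0.8Pb. Setting this equal to demand: 458 - 3Pb = 13.4 + 0.8Pb, so Pb = 117.
Sellers receive Ps = 117 + 73 = 190; x' = 458 − 3·117 = 107.
ΔCS = ½(1157/19 + 107)(2515/19 − 117) = 465740/361; ΔPS = ½(1157/19 + 107)(190 − 2515/19) = 1746525/361.
Government spending = 73 × 107 = 7811.
Net change = 465740/361 + 1746525/361 − 7811 = -31974/19. The loss equals the DWL triangle ½·73·876/19.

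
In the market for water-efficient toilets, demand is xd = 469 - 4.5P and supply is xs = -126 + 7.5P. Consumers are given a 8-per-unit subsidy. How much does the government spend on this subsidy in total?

Government cost = 2147

Pre-subsidy: 469 - 4.5P = -126 + 7.5P gives P* = 595/12, x* = 245.875.
With the rebate, buyers effectively pay Pb = Ps − 8, where Ps is the price sellers receive.
Demand in terms of Ps becomes xd = 469 − 4.5(Ps − 8) = 505 - 4.5Ps. Setting this equal to supply: 505 - 4.5Ps = -126 + 7.5Ps, so Ps = 631/12.
Buyers pay Pb = 631/12 − 8 = 535/12; x' = -126 + 7.5·(631/12) = 268.375.
Government outlay = subsidy × quantity = 8 × 268.375 = 2147.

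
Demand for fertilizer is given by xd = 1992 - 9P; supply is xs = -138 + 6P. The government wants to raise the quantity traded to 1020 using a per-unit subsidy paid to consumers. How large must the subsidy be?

Required subsidy s = 85 per unit

At x = 1020, invert demand for the buyer price: Pb = (1992 − 1020)/9 = 108; invert supply for the seller price: Ps = (1020 − (-138))/6 = 193.
The subsidy must fill the gap: s = Ps − Pb = 193 − 108 = 85.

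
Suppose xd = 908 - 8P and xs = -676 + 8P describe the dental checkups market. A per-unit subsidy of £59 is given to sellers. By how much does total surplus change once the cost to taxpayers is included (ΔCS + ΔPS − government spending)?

Net change in total surplus = -£6962

Pre-subsidy: 908 - 8P = -676 + 8P gives P* = 99, x* = 116.
With the subsidy, sellers receive Ps = Pb + 59 for each unit, where Pb is the price buyers pay.
Supply in terms of Pb becomes xs = -676 + 8(Pb + 59) = -204 + 8Pb. Setting this equal to demand: 908 - 8Pb = -204 + 8Pb, so Pb = 69.5.
Sellers receive Ps = 69.5 + 59 = 128.5; x' = 908 − 8·69.5 = 352.
ΔCS = ½(116 + 352)(99 − 69.5) = 6903; ΔPS = ½(116 + 352)(128.5 − 99) = 6903.
Government spending = 59 × 352 = 20768.
Net change = 6903 + 6903 − 20768 = -6962. The loss equals the DWL triangle ½·59·236.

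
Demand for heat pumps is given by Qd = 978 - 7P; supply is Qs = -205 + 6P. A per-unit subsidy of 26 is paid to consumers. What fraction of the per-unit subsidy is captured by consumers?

Consumer share = 6/13

Pre-subsidy: 978 - 7P = -205 + 6P gives P* = 91, Q* = 341.
With the rebate, buyers effectively pay Pb = Ps − 26, where Ps is the price sellers receive.
Demand in terms of Ps becomes Qd = 978 − 7(Ps − 26) = 1160 - 7Ps. Setting this equal to supply: 1160 - 7Ps = -205 + 6Ps, so Ps = 105.
Buyers pay Pb = 105 − 26 = 79; Q' = -205 + 6·105 = 425.
Buyers' price falls by P* − Pb = 91 − 79 = 12; sellers' price rises by Ps − P* = 105 − 91 = 14.
So consumers capture 12/26 = 6/13 of each unit of subsidy.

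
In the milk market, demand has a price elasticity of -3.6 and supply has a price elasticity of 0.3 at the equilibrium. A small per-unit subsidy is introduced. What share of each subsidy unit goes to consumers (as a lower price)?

For a small subsidy around the equilibrium, the benefit split depends on the relative slopes, which at a point are proportional to the elasticities.
Buyer share = εs/(εs + |εd|) = 0.3/(0.3 + 3.6) = 1/13; seller share = |εd|/(εs + |εd|) = 12/13.

Consumer share = 1/13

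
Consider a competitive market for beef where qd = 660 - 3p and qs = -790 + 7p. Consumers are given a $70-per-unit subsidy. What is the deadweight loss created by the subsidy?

Pre-subsidy: 660 - 3p = -790 + 7p gives p* = 145, q* = 225.
With the rebate, buyers effectively pay pb = ps − 70, where ps is the price sellers receive.
Demand in terms of ps becomes qd = 660 − 3(ps − 70) = 870 - 3ps. Setting this equal to supply: 870 - 3ps = -790 + 7ps, so ps = 166.
Buyers pay pb = 166 − 70 = 96; q' = -790 + 7·166 = 372.
The subsidy expands output by 372 − 225 = 147 past the efficient level; on those units the gap between marginal cost and willingness to pay runs from 0 up to 70.
DWL = ½ × 70 × 147 = 5145.

Deadweight loss = $5145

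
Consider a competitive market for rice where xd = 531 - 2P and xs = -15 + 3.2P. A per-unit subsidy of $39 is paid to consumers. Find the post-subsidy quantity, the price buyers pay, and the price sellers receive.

Pre-subsidy: 531 - 2P = -15 + 3.2P gives P* = 105, x* = 321.
With the rebate, buyers effectively pay Pb = Ps − 39, where Ps is the price sellers receive.
Demand in terms of Ps becomes xd = 531 − 2(Ps − 39) = 609 - 2Ps. Setting this equal to supply: 609 - 2Ps = -15 + 3.2Ps, so Ps = 120.
Buyers pay Pb = 120 − 39 = 81; x' = -15 + 3.2·120 = 369.

x' = 369; buyers pay $81; sellers receive $120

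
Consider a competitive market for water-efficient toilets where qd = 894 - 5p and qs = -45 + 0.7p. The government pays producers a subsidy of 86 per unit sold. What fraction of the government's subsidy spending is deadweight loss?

DWL / government spending = 1505/7018

Pre-subsidy: 894 - 5p = -45 + 0.7p gives p* = 3130/19, q* = 1336/19.
With the subsidy, sellers receive ps = pb + 86 for each unit, where pb is the price buyers pay.
Supply in terms of pb becomes qs = -45 + 0.7(pb + 86) = 15.2 + 0.7pb. Setting this equal to demand: 894 - 5pb = 15.2 + 0.7pb, so pb = 8788/57.
Sellers receive ps = 8788/57 + 86 = 13690/57; q' = 894 − 5·(8788/57) = 7018/57.
ΔCS = ½(1336/19 + 7018/57)(3130/19 − 8788/57) = 3318826/3249; ΔPS = ½(1336/19 + 7018/57)(13690/57 − 3130/19) = 23705900/3249.
Government spending = 86 × 7018/57 = 603548/57.
DWL = ½ × 86 × (7018/57 − 1336/19) = 129430/57; fraction = (129430/57) / (603548/57) = 1505/7018.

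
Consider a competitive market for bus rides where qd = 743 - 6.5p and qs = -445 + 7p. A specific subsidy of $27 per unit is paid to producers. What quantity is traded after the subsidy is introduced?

Pre-subsidy: 743 - 6.5p = -445 + 7p gives p* = 88, q* = 171.
With the subsidy, sellers receive ps = pb + 27 for each unit, where pb is the price buyers pay.
Supply in terms of pb becomes qs = -445 + 7(pb + 27) = -256 + 7pb. Setting this equal to demand: 743 - 6.5pb = -256 + 7pb, so pb = 74.
Sellers receive ps = 74 + 27 = 101; q' = 743 − 6.5·74 = 262.

q' = 262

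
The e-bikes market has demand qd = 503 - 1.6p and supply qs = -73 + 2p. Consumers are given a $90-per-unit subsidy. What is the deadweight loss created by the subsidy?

Deadweight loss = $3600

Pre-subsidy: 503 - 1.6p = -73 + 2p gives p* = 160, q* = 247.
With the rebate, buyers effectively pay pb = ps − 90, where ps is the price sellers receive.
Demand in terms of ps becomes qd = 503 − 1.6(ps − 90) = 647 - 1.6ps. Setting this equal to supply: 647 - 1.6ps = -73 + 2ps, so ps = 200.
Buyers pay pb = 200 − 90 = 110; q' = -73 + 2·200 = 327.
The subsidy expands output by 327 − 247 = 80 past the efficient level; on those units the gap between marginal cost and willingness to pay runs from 0 up to 90.
DWL = ½ × 90 × 80 = 3600.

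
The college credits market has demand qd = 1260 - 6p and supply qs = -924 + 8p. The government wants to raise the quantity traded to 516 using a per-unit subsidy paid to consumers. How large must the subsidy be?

Required subsidy s = 56 per unit

At q = 516, invert demand for the buyer price: pb = (1260 − 516)/6 = 124; invert supply for the seller price: ps = (516 − (-924))/8 = 180.
The subsidy must fill the gap: s = ps − pb = 180 − 124 = 56.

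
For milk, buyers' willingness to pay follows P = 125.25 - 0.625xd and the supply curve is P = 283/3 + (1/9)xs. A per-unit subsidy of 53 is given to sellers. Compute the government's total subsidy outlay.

Government cost = 6042

Pre-subsidy: 125.25 - 0.625x = 283/3 + (1/9)x gives x* = 42 and P* = 99.
With the subsidy, sellers receive Ps = Pb + 53 for each unit, where Pb is the price buyers pay.
On the curves, Pb = 125.25 - 0.625x and Ps = 283/3 + (1/9)x; the wedge Ps − Pb = 53 gives 283/3 + (1/9)x − (125.25 - 0.625x) = 53, so x' = 114.
Then Pb = 125.25 − 0.625·114 = 54 and Ps = 283/3 + (1/9)·114 = 107.
Government outlay = subsidy × quantity = 53 × 114 = 6042.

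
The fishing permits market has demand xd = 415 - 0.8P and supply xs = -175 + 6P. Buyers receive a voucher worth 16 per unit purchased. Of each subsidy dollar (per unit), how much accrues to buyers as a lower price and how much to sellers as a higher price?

Buyers gain 240/17 per unit; sellers gain 32/17 per unit

Pre-subsidy: 415 - 0.8P = -175 + 6P gives P* = 1475/17, x* = 5875/17.
With the rebate, buyers effectively pay Pb = Ps − 16, where Ps is the price sellers receive.
Demand in terms of Ps becomes xd = 415 − 0.8(Ps − 16) = 427.8 - 0.8Ps. Setting this equal to supply: 427.8 - 0.8Ps = -175 + 6Ps, so Ps = 1507/17.
Buyers pay Pb = 1507/17 − 16 = 1235/17; x' = -175 + 6·(1507/17) = 6067/17.
Buyers' price falls by P* − Pb = 1475/17 − 1235/17 = 240/17; sellers' price rises by Ps − P* = 1507/17 − 1475/17 = 32/17.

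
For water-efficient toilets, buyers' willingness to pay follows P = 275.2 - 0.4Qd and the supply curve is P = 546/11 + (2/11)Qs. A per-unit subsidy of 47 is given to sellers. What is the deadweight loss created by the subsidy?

Deadweight loss = 1898.359375

Pre-subsidy: 275.2 - 0.4Q = 546/11 + (2/11)Q gives Q* = 387.6875 and P* = 120.125.
With the subsidy, sellers receive Ps = Pb + 47 for each unit, where Pb is the price buyers pay.
On the curves, Pb = 275.2 - 0.4Q and Ps = 546/11 + (2/11)Q; the wedge Ps − Pb = 47 gives 546/11 + (2/11)Q − (275.2 - 0.4Q) = 47, so Q' = 468.46875.
Then Pb = 275.2 − 0.4·468.46875 = 87.8125 and Ps = 546/11 + (2/11)·468.46875 = 134.8125.
The subsidy expands output by 468.46875 − 387.6875 = 80.78125 past the efficient level; on those units the gap between marginal cost and willingness to pay runs from 0 up to 47.
DWL = ½ × 47 × 80.78125 = 1898.359375.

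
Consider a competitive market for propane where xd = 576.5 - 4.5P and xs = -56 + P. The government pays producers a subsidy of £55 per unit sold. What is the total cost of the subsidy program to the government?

Pre-subsidy: 576.5 - 4.5P = -56 + P gives P* = 115, x* = 59.
With the subsidy, sellers receive Ps = Pb + 55 for each unit, where Pb is the price buyers pay.
Supply in terms of Pb becomes xs = -56 + 1(Pb + 55) = -1 + Pb. Setting this equal to demand: 576.5 - 4.5Pb = -1 + Pb, so Pb = 105.
Sellers receive Ps = 105 + 55 = 160; x' = 576.5 − 4.5·105 = 104.
Government outlay = subsidy × quantity = 55 × 104 = 5720.

Government cost = £5720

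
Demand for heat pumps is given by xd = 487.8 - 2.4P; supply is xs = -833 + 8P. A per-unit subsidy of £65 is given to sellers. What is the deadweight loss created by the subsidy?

Deadweight loss = £3900

Pre-subsidy: 487.8 - 2.4P = -833 + 8P gives P* = 127, x* = 183.
With the subsidy, sellers receive Ps = Pb + 65 for each unit, where Pb is the price buyers pay.
Supply in terms of Pb becomes xs = -833 + 8(Pb + 65) = -313 + 8Pb. Setting this equal to demand: 487.8 - 2.4Pb = -313 + 8Pb, so Pb = 77.
Sellers receive Ps = 77 + 65 = 142; x' = 487.8 − 2.4·77 = 303.
The subsidy expands output by 303 − 183 = 120 past the efficient level; on those units the gap between marginal cost and willingness to pay runs from 0 up to 65.
DWL = ½ × 65 × 120 = 3900.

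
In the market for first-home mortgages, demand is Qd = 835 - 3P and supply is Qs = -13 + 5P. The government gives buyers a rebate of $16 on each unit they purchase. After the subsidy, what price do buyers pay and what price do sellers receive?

Buyers pay $96; sellers receive $112

Pre-subsidy: 835 - 3P = -13 + 5P gives P* = 106, Q* = 517.
With the rebate, buyers effectively pay Pb = Ps − 16, where Ps is the price sellers receive.
Demand in terms of Ps becomes Qd = 835 − 3(Ps − 16) = 883 - 3Ps. Setting this equal to supply: 883 - 3Ps = -13 + 5Ps, so Ps = 112.
Buyers pay Pb = 112 − 16 = 96; Q' = -13 + 5·112 = 547.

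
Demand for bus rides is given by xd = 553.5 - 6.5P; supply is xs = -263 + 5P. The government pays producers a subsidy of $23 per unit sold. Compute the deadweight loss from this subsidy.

Deadweight loss = $747.5

Pre-subsidy: 553.5 - 6.5P = -263 + 5P gives P* = 71, x* = 92.
With the subsidy, sellers receive Ps = Pb + 23 for each unit, where Pb is the price buyers pay.
Supply in terms of Pb becomes xs = -263 + 5(Pb + 23) = -148 + 5Pb. Setting this equal to demand: 553.5 - 6.5Pb = -148 + 5Pb, so Pb = 61.
Sellers receive Ps = 61 + 23 = 84; x' = 553.5 − 6.5·61 = 157.
The subsidy expands output by 157 − 92 = 65 past the efficient level; on those units the gap between marginal cost and willingness to pay runs from 0 up to 23.
DWL = ½ × 23 × 65 = 747.5.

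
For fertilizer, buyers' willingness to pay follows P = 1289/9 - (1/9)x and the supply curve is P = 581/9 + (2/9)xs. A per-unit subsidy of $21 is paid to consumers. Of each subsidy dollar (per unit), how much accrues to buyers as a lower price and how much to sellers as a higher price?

Pre-subsidy: 1289/9 - (1/9)x = 581/9 + (2/9)x gives x* = 236 and P* = 117.
With the rebate, buyers effectively pay Pb = Ps − 21, where Ps is the price sellers receive.
On the curves, Pb = 1289/9 - (1/9)x and Ps = 581/9 + (2/9)x; the wedge Ps − Pb = 21 gives 581/9 + (2/9)x − (1289/9 - (1/9)x) = 21, so x' = 299.
Then Pb = 1289/9 − (1/9)·299 = 110 and Ps = 581/9 + (2/9)·299 = 131.
Buyers' price falls by P* − Pb = 117 − 110 = 7; sellers' price rises by Ps − P* = 131 − 117 = 14.

Buyers gain $7 per unit; sellers gain $14 per unit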